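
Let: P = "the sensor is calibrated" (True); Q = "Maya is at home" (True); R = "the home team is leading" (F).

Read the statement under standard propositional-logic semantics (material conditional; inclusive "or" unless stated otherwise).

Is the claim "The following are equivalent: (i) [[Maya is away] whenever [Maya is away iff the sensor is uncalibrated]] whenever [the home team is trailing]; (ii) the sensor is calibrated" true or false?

False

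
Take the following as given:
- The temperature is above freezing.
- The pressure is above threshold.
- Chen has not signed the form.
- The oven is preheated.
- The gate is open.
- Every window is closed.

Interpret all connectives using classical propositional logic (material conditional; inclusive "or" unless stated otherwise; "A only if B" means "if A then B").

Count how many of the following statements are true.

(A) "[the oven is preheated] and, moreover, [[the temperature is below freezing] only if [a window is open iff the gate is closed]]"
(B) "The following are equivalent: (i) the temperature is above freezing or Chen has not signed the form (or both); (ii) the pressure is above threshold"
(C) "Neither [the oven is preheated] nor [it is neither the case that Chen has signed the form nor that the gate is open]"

Let Q = "the oven is preheated" (T), P = "the temperature is below freezing" (F), H = "a window is open" (F), M = "the gate is open" (T), W = "Chen has signed the form" (F), L = "the pressure is above threshold" (T).

(A): Parsed as Q & (P -> (H <-> ~M))

~M = ~T = F
H <-> ~M = F <-> F = T
P -> (H <-> ~M) = F -> T = T
Q & (P -> (H <-> ~M)) = T & T = T
So (A) is true.

(B): In symbols: (~P | ~W) <-> L

~P = ~F = T
~W = ~F = T
~P | ~W = T | T = T
(~P | ~W) <-> L = T <-> T = T
So (B) is true.

(C): This is Q nor (W nor M).

W nor M = F nor T = F
Q nor (W nor M) = T nor F = F
So (C) is false.

True statements: 2 ((A), (B)).

2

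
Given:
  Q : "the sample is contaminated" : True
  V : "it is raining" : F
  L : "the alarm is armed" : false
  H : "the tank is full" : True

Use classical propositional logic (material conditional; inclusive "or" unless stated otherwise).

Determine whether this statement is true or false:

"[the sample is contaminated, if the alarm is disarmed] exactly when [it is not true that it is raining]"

True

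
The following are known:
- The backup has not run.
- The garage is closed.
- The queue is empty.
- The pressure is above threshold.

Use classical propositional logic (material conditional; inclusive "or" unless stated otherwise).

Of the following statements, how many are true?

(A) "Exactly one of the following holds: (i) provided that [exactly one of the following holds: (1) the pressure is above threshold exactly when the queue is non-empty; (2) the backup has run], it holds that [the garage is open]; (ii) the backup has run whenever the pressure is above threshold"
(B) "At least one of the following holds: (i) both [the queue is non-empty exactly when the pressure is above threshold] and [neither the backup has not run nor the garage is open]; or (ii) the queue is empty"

2

Let M = "the pressure is above threshold" (True), W = "the queue is empty" (True), K = "the backup has run" (False), U = "the garage is closed" (True).

(A): This is (((M iff not W) xor K) -> not U) xor (M -> K).

not W = not True = False
M iff not W = True iff False = False
(M iff not W) xor K = False xor False = False
not U = not True = False
((M iff not W) xor K) -> not U = False -> False = True
M -> K = True -> False = False
(((M iff not W) xor K) -> not U) xor (M -> K) = True xor False = True
Thus (A) is true.

(B): Parsed as ((not W iff M) and (not K nor not U)) or W

not W = not True = False
not W iff M = False iff True = False
not K = not False = True
not U = not True = False
not K nor not U = True nor False = False
(not W iff M) and (not K nor not U) = False and False = False
((not W iff M) and (not K nor not U)) or W = False or True = True
So (B) is true.

Count: 2.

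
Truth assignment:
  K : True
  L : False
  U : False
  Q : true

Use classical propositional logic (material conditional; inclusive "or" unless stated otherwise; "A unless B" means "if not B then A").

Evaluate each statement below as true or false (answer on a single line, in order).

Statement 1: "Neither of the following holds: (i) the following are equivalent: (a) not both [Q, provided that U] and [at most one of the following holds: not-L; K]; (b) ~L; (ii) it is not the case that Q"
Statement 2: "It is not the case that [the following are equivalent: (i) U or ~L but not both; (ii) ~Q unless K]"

Statement 1: In symbols: (((U -> Q) nand (~L nand K)) <-> ~L) nor ~Q

U -> Q = F -> T = T
~L = ~F = T
~L nand K = T nand T = F
(U -> Q) nand (~L nand K) = T nand F = T
~L = ~F = T
((U -> Q) nand (~L nand K)) <-> ~L = T <-> T = T
~Q = ~T = F
(((U -> Q) nand (~L nand K)) <-> ~L) nor ~Q = T nor F = F
Hence Statement 1 is false.

Statement 2: Formalization: ~((U xor ~L) <-> (~Q | K))

~L = ~F = T
U xor ~L = F xor T = T
~Q = ~T = F
~Q | K = F | T = T
(U xor ~L) <-> (~Q | K) = T <-> T = T
~((U xor ~L) <-> (~Q | K)) = ~T = F
So Statement 2 is false.

Statement 1 false / Statement 2 false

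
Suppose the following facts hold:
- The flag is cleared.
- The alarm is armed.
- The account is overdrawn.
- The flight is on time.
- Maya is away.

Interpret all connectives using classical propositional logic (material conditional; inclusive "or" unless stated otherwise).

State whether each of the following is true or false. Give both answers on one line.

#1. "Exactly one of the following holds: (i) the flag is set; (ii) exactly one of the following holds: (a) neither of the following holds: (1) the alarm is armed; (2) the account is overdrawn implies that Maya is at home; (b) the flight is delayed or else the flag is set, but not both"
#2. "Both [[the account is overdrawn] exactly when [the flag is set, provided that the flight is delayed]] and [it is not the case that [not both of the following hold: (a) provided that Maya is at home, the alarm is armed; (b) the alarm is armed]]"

Let P = "the flag is set" (F), Q = "the alarm is armed" (T), R = "the account is overdrawn" (T), U = "Maya is at home" (F), S = "the flight is delayed" (F).

#1: This is P ⊕ ((Q ↓ (R → U)) ⊕ (S ⊕ P)).

R → U = T → F = F
Q ↓ (R → U) = T ↓ F = F
S ⊕ P = F ⊕ F = F
(Q ↓ (R → U)) ⊕ (S ⊕ P) = F ⊕ F = F
P ⊕ ((Q ↓ (R → U)) ⊕ (S ⊕ P)) = F ⊕ F = F
So #1 is false.

#2: Parsed as (R ↔ (S → P)) ∧ ¬((U → Q) ↑ Q)

S → P = F → F = T
R ↔ (S → P) = T ↔ T = T
U → Q = F → T = T
(U → Q) ↑ Q = T ↑ T = F
¬((U → Q) ↑ Q) = ¬F = T
(R ↔ (S → P)) ∧ ¬((U → Q) ↑ Q) = T ∧ T = T
So #2 is true.

#1 F; #2 T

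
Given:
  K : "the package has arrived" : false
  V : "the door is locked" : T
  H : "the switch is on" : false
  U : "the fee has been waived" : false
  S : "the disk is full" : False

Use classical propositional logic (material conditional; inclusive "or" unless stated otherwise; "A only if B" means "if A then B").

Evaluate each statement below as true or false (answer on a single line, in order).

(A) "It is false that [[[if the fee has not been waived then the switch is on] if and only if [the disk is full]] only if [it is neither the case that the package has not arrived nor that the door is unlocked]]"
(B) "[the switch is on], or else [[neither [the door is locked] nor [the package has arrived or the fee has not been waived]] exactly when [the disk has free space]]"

(A) True, (B) False

(A): Parsed as not (((not U -> H) iff S) -> (not K nor not V))

not U = not False = True
not U -> H = True -> False = False
(not U -> H) iff S = False iff False = True
not K = not False = True
not V = not True = False
not K nor not V = True nor False = False
((not U -> H) iff S) -> (not K nor not V) = True -> False = False
not (((not U -> H) iff S) -> (not K nor not V)) = not False = True
Thus (A) is true.

(B): Formalization: H or ((V nor (K or not U)) iff not S)

not U = not False = True
K or not U = False or True = True
V nor (K or not U) = True nor True = False
not S = not False = True
(V nor (K or not U)) iff not S = False iff True = False
H or ((V nor (K or not U)) iff not S) = False or False = False
Thus (B) is false.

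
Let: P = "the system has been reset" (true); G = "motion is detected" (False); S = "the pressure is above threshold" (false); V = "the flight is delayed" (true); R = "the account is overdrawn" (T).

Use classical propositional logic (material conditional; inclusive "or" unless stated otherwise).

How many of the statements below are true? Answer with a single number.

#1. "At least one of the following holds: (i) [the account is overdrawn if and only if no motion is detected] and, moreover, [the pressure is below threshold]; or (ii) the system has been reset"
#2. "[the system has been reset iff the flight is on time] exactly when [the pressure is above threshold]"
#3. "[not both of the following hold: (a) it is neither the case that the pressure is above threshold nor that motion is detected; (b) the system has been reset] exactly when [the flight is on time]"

3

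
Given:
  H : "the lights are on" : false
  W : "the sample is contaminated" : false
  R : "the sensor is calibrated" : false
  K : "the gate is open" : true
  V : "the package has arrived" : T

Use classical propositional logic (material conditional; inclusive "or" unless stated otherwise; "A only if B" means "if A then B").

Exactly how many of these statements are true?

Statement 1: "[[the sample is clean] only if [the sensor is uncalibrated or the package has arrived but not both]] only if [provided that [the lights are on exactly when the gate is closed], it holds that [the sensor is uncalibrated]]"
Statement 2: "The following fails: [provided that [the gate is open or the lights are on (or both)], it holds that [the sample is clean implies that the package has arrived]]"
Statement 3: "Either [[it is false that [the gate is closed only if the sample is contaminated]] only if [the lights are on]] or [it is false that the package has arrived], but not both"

2

Statement 1: This is (not W -> (not R xor V)) -> ((H iff not K) -> not R).

not W = not False = True
not R = not False = True
not R xor V = True xor True = False
not W -> (not R xor V) = True -> False = False
not K = not True = False
H iff not K = False iff False = True
not R = not False = True
(H iff not K) -> not R = True -> True = True
(not W -> (not R xor V)) -> ((H iff not K) -> not R) = False -> True = True
Thus Statement 1 is true.

Statement 2: Parsed as not ((K or H) -> (not W -> V))

K or H = True or False = True
not W = not False = True
not W -> V = True -> True = True
(K or H) -> (not W -> V) = True -> True = True
not ((K or H) -> (not W -> V)) = not True = False
So Statement 2 is false.

Statement 3: This is (not (not K -> W) -> H) xor not V.

not K = not True = False
not K -> W = False -> False = True
not (not K -> W) = not True = False
not (not K -> W) -> H = False -> False = True
not V = not True = False
(not (not K -> W) -> H) xor not V = True xor False = True
Hence Statement 3 is true.

True statements: 2 (Statement 1, Statement 3).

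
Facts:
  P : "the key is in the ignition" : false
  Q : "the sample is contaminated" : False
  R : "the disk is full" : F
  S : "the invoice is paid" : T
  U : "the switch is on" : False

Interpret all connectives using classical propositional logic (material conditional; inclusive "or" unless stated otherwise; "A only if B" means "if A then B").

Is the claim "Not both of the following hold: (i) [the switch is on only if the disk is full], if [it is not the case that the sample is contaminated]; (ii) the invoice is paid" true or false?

In symbols: (~Q -> (U -> R)) nand S

~Q = ~F = T
U -> R = F -> F = T
~Q -> (U -> R) = T -> T = T
(~Q -> (U -> R)) nand S = T nand T = F

False.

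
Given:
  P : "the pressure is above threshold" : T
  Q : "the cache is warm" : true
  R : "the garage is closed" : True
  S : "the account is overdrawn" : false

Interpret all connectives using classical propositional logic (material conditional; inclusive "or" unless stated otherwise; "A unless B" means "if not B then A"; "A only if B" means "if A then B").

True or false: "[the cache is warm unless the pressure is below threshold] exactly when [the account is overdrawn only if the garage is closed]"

Values: Q=True, P=True, S=False, R=True.
Formalization: (Q or not P) iff (S -> R)

not P = not True = False
Q or not P = True or False = True
S -> R = False -> True = True
(Q or not P) iff (S -> R) = True iff True = True

true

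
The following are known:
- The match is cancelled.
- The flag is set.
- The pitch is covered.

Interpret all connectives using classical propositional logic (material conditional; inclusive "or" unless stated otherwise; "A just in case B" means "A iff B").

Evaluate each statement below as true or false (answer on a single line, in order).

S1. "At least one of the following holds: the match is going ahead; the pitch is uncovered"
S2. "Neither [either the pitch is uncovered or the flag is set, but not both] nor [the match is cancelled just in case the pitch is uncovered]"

Let P = "the match is cancelled" (T), R = "the pitch is covered" (T), Q = "the flag is set" (T).

S1: In symbols: ¬P ∨ ¬R

¬P = ¬T = F
¬R = ¬T = F
¬P ∨ ¬R = F ∨ F = F
So S1 is false.

S2: Formalization: (¬R ⊕ Q) ↓ (P ↔ ¬R)

¬R = ¬T = F
¬R ⊕ Q = F ⊕ T = T
¬R = ¬T = F
P ↔ ¬R = T ↔ F = F
(¬R ⊕ Q) ↓ (P ↔ ¬R) = T ↓ F = F
Hence S2 is false.

S1 F / S2 F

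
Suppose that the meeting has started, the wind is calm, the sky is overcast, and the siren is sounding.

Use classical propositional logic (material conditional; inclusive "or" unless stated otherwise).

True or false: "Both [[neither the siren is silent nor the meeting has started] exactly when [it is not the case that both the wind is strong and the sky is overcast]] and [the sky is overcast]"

Let S = "the siren is sounding" (True), P = "the meeting has started" (True), Q = "the wind is strong" (False), R = "the sky is overcast" (True).
Formalization: ((not S nor P) iff (Q nand R)) and R

not S = not True = False
not S nor P = False nor True = False
Q nand R = False nand True = True
(not S nor P) iff (Q nand R) = False iff True = False
((not S nor P) iff (Q nand R)) and R = False and True = False

False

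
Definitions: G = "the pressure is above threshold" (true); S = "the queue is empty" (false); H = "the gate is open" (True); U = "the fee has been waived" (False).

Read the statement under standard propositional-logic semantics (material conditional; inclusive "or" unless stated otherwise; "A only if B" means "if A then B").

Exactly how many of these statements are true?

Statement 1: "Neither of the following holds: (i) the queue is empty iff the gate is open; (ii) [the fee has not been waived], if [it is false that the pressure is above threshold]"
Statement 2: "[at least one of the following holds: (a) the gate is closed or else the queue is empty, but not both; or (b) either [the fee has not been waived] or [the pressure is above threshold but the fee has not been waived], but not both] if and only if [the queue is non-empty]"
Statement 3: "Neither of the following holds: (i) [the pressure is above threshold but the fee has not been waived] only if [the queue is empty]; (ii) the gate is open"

0

Statement 1: Formalization: (S <-> H) nor (~G -> ~U)

S <-> H = F <-> T = F
~G = ~T = F
~U = ~F = T
~G -> ~U = F -> T = T
(S <-> H) nor (~G -> ~U) = F nor T = F
Hence Statement 1 is false.

Statement 2: Formalization: ((~H xor S) | (~U xor (G & ~U))) <-> ~S

~H = ~T = F
~H xor S = F xor F = F
~U = ~F = T
~U = ~F = T
G & ~U = T & T = T
~U xor (G & ~U) = T xor T = F
(~H xor S) | (~U xor (G & ~U)) = F | F = F
~S = ~F = T
((~H xor S) | (~U xor (G & ~U))) <-> ~S = F <-> T = F
Hence Statement 2 is false.

Statement 3: Parsed as ((G & ~U) -> S) nor H

~U = ~F = T
G & ~U = T & T = T
(G & ~U) -> S = T -> F = F
((G & ~U) -> S) nor H = F nor T = F
Hence Statement 3 is false.

0 of the 3 statements are true (none).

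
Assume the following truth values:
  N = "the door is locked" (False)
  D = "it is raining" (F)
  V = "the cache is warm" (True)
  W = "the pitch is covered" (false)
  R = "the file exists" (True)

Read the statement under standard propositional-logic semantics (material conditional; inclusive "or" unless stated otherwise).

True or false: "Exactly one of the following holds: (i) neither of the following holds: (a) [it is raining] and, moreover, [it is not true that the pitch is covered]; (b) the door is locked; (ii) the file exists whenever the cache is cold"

Values: D=False, W=False, N=False, V=True, R=True.
Formalization: ((D and not W) nor N) xor (not V -> R)

not W = not False = True
D and not W = False and True = False
(D and not W) nor N = False nor False = True
not V = not True = False
not V -> R = False -> True = True
((D and not W) nor N) xor (not V -> R) = True xor True = False

False.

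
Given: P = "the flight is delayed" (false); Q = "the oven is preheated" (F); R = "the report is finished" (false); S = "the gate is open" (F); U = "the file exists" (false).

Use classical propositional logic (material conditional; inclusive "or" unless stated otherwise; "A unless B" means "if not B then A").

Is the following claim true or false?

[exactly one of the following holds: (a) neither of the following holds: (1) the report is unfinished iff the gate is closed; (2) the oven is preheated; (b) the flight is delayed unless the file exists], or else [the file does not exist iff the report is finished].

This is (((¬R ↔ ¬S) ↓ Q) ⊕ (P ∨ U)) ∨ (¬U ↔ R).

¬R = ¬F = T
¬S = ¬F = T
¬R ↔ ¬S = T ↔ T = T
(¬R ↔ ¬S) ↓ Q = T ↓ F = F
P ∨ U = F ∨ F = F
((¬R ↔ ¬S) ↓ Q) ⊕ (P ∨ U) = F ⊕ F = F
¬U = ¬F = T
¬U ↔ R = T ↔ F = F
(((¬R ↔ ¬S) ↓ Q) ⊕ (P ∨ U)) ∨ (¬U ↔ R) = F ∨ F = F

False.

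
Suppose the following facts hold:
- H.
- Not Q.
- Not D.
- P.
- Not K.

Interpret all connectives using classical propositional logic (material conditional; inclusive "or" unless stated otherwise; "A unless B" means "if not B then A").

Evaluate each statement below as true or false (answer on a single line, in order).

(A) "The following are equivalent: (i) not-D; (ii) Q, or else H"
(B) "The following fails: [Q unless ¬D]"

(A) T, (B) F

(A): In symbols: ¬D ↔ (Q ∨ H)

¬D = ¬F = T
Q ∨ H = F ∨ T = T
¬D ↔ (Q ∨ H) = T ↔ T = T
Thus (A) is true.

(B): Formalization: ¬(Q ∨ ¬D)

¬D = ¬F = T
Q ∨ ¬D = F ∨ T = T
¬(Q ∨ ¬D) = ¬T = F
So (B) is false.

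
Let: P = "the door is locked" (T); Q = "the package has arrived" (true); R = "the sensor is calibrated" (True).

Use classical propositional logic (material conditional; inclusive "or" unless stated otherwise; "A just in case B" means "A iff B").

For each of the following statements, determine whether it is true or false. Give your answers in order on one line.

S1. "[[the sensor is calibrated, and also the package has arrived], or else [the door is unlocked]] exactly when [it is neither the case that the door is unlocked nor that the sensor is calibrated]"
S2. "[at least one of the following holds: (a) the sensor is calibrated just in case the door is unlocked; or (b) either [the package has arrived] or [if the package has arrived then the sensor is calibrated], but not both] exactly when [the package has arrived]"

S1 F / S2 F

S1: Parsed as ((R and Q) or not P) iff (not P nor R)

R and Q = True and True = True
not P = not True = False
(R and Q) or not P = True or False = True
not P = not True = False
not P nor R = False nor True = False
((R and Q) or not P) iff (not P nor R) = True iff False = False
Thus S1 is false.

S2: This is ((R iff not P) or (Q xor (Q -> R))) iff Q.

not P = not True = False
R iff not P = True iff False = False
Q -> R = True -> True = True
Q xor (Q -> R) = True xor True = False
(R iff not P) or (Q xor (Q -> R)) = False or False = False
((R iff not P) or (Q xor (Q -> R))) iff Q = False iff True = False
So S2 is false.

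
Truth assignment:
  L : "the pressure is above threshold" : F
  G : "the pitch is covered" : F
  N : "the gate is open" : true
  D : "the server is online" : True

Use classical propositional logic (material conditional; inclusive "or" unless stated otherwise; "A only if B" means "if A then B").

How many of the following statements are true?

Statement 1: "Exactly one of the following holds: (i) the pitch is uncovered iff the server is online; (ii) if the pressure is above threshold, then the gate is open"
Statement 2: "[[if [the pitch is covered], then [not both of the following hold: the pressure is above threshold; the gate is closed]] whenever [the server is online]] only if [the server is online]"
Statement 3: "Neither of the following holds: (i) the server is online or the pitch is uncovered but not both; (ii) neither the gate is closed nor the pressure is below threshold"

2

Statement 1: This is (¬G ↔ D) ⊕ (L → N).

¬G = ¬F = T
¬G ↔ D = T ↔ T = T
L → N = F → T = T
(¬G ↔ D) ⊕ (L → N) = T ⊕ T = F
So Statement 1 is false.

Statement 2: Formalization: (D → (G → (L ↑ ¬N))) → D

¬N = ¬T = F
L ↑ ¬N = F ↑ F = T
G → (L ↑ ¬N) = F → T = T
D → (G → (L ↑ ¬N)) = T → T = T
(D → (G → (L ↑ ¬N))) → D = T → T = T
Thus Statement 2 is true.

Statement 3: This is (D ⊕ ¬G) ↓ (¬N ↓ ¬L).

¬G = ¬F = T
D ⊕ ¬G = T ⊕ T = F
¬N = ¬T = F
¬L = ¬F = T
¬N ↓ ¬L = F ↓ T = F
(D ⊕ ¬G) ↓ (¬N ↓ ¬L) = F ↓ F = T
Thus Statement 3 is true.

Count: 2.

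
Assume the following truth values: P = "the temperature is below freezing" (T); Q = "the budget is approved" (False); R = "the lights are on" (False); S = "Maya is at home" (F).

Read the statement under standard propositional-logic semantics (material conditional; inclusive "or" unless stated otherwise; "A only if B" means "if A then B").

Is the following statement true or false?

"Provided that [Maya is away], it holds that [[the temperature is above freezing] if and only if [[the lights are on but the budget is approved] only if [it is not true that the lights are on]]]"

Formalization: ~S -> (~P <-> ((R & Q) -> ~R))

~S = ~F = T
~P = ~T = F
R & Q = F & F = F
~R = ~F = T
(R & Q) -> ~R = F -> T = T
~P <-> ((R & Q) -> ~R) = F <-> T = F
~S -> (~P <-> ((R & Q) -> ~R)) = T -> F = F

False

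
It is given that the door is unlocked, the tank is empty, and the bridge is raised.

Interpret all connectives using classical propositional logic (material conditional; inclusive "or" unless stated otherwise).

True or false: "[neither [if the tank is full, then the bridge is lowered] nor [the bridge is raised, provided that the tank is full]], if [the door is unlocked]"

Let L = "the door is locked" (F), M = "the tank is full" (F), H = "the bridge is raised" (T).
In symbols: ~L -> ((M -> ~H) nor (M -> H))

~L = ~F = T
~H = ~T = F
M -> ~H = F -> F = T
M -> H = F -> T = T
(M -> ~H) nor (M -> H) = T nor T = F
~L -> ((M -> ~H) nor (M -> H)) = T -> F = F

False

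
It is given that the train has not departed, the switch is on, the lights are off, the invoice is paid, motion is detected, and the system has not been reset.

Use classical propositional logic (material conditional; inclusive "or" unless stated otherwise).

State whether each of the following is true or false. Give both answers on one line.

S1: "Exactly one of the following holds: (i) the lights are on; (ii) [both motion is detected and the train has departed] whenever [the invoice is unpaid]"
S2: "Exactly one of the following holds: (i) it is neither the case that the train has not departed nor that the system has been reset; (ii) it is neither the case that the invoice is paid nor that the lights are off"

S1 True / S2 False

Let R = "the lights are on" (F), S = "the invoice is paid" (T), U = "motion is detected" (T), P = "the train has departed" (F), V = "the system has been reset" (F).

S1: Formalization: R xor (~S -> (U & P))

~S = ~T = F
U & P = T & F = F
~S -> (U & P) = F -> F = T
R xor (~S -> (U & P)) = F xor T = T
Thus S1 is true.

S2: Formalization: (~P nor V) xor (S nor ~R)

~P = ~F = T
~P nor V = T nor F = F
~R = ~F = T
S nor ~R = T nor T = F
(~P nor V) xor (S nor ~R) = F xor F = F
So S2 is false.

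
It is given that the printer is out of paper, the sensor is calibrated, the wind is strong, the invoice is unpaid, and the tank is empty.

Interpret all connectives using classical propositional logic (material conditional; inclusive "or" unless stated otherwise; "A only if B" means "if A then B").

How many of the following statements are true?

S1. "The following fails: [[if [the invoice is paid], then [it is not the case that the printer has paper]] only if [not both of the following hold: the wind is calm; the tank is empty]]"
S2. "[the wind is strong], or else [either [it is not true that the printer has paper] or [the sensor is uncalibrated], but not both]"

Let W = "the invoice is paid" (F), M = "the printer has paper" (F), V = "the wind is strong" (T), G = "the tank is full" (F), S = "the sensor is calibrated" (T).

S1: This is ~((W -> ~M) -> (~V nand ~G)).

~M = ~F = T
W -> ~M = F -> T = T
~V = ~T = F
~G = ~F = T
~V nand ~G = F nand T = T
(W -> ~M) -> (~V nand ~G) = T -> T = T
~((W -> ~M) -> (~V nand ~G)) = ~T = F
Hence S1 is false.

S2: In symbols: V | (~M xor ~S)

~M = ~F = T
~S = ~T = F
~M xor ~S = T xor F = T
V | (~M xor ~S) = T | T = T
Thus S2 is true.

Count: 1.

1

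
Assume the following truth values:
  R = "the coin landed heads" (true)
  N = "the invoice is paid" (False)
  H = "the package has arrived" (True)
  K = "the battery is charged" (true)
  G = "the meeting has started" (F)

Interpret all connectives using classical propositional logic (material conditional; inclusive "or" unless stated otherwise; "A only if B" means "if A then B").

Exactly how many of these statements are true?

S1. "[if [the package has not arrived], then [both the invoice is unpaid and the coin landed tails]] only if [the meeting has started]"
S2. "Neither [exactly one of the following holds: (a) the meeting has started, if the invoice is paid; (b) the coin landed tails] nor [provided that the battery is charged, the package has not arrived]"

0

S1: Parsed as (¬H → (¬N ∧ ¬R)) → G

¬H = ¬T = F
¬N = ¬F = T
¬R = ¬T = F
¬N ∧ ¬R = T ∧ F = F
¬H → (¬N ∧ ¬R) = F → F = T
(¬H → (¬N ∧ ¬R)) → G = T → F = F
Thus S1 is false.

S2: Formalization: ((N → G) ⊕ ¬R) ↓ (K → ¬H)

N → G = F → F = T
¬R = ¬T = F
(N → G) ⊕ ¬R = T ⊕ F = T
¬H = ¬T = F
K → ¬H = T → F = F
((N → G) ⊕ ¬R) ↓ (K → ¬H) = T ↓ F = F
Hence S2 is false.

0 of the 2 statements are true (none).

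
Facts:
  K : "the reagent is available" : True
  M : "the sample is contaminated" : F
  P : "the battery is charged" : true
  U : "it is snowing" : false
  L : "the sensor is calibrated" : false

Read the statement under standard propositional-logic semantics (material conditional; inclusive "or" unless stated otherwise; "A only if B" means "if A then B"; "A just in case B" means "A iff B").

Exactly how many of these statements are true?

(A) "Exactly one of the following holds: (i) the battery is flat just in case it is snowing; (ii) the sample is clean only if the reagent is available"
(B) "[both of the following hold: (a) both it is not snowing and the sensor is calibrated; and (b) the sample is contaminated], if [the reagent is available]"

0

(A): This is (not P iff U) xor (not M -> K).

not P = not True = False
not P iff U = False iff False = True
not M = not False = True
not M -> K = True -> True = True
(not P iff U) xor (not M -> K) = True xor True = False
Hence (A) is false.

(B): In symbols: K -> ((not U and L) and M)

not U = not False = True
not U and L = True and False = False
(not U and L) and M = False and False = False
K -> ((not U and L) and M) = True -> False = False
Hence (B) is false.

True statements: 0 (none).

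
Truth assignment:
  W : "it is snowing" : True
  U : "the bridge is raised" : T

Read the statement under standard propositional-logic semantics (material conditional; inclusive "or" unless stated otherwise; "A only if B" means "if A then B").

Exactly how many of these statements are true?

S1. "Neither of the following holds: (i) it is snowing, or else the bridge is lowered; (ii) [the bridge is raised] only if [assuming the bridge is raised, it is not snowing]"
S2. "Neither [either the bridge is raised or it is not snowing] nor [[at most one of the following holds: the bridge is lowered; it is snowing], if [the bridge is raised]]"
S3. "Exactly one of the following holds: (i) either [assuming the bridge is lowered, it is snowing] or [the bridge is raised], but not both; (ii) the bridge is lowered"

0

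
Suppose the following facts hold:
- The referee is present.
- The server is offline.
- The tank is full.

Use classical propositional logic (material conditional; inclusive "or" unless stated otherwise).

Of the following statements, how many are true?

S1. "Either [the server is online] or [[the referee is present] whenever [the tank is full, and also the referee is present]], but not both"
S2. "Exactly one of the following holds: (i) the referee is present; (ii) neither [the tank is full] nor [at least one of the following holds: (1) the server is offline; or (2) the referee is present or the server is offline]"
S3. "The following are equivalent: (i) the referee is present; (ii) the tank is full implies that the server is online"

2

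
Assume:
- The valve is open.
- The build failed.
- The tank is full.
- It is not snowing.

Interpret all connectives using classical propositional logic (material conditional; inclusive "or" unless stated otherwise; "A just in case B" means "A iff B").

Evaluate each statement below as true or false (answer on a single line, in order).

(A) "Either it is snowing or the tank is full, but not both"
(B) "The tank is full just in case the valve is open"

Let L = "it is snowing" (F), H = "the tank is full" (T), V = "the valve is open" (T).

(A): In symbols: L xor H

L xor H = F xor T = T
Hence (A) is true.

(B): This is H <-> V.

H <-> V = T <-> T = T
Thus (B) is true.

(A) true, (B) true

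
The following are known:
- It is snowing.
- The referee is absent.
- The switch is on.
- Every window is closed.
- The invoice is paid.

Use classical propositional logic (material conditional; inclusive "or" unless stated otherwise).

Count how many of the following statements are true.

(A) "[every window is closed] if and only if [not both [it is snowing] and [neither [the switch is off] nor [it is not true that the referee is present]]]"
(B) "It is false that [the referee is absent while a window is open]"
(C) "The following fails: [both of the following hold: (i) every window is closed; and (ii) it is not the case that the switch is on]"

3

Let S = "a window is open" (F), P = "it is snowing" (T), R = "the switch is on" (T), Q = "the referee is present" (F).

(A): This is ~S <-> (P nand (~R nor ~Q)).

~S = ~F = T
~R = ~T = F
~Q = ~F = T
~R nor ~Q = F nor T = F
P nand (~R nor ~Q) = T nand F = T
~S <-> (P nand (~R nor ~Q)) = T <-> T = T
Thus (A) is true.

(B): This is ~(~Q & S).

~Q = ~F = T
~Q & S = T & F = F
~(~Q & S) = ~F = T
Thus (B) is true.

(C): Formalization: ~(~S & ~R)

~S = ~F = T
~R = ~T = F
~S & ~R = T & F = F
~(~S & ~R) = ~F = T
So (C) is true.

3 of the 3 statements are true ((A), (B), (C)).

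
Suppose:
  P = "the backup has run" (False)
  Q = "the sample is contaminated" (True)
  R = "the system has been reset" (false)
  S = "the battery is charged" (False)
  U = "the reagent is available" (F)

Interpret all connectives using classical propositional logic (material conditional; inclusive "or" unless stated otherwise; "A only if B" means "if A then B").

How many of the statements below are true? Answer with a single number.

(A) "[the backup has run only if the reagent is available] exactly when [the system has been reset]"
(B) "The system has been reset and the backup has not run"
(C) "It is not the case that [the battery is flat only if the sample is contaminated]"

0

(A): This is (P -> U) iff R.

P -> U = False -> False = True
(P -> U) iff R = True iff False = False
So (A) is false.

(B): Formalization: R and not P

not P = not False = True
R and not P = False and True = False
Hence (B) is false.

(C): In symbols: not (not S -> Q)

not S = not False = True
not S -> Q = True -> True = True
not (not S -> Q) = not True = False
So (C) is false.

Count: 0.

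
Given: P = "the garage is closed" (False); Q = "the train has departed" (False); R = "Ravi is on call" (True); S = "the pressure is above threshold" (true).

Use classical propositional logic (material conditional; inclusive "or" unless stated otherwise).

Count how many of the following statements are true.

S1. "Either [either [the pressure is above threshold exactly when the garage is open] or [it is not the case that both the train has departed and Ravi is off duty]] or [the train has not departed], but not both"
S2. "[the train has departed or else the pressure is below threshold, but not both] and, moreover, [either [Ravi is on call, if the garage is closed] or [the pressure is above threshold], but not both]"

S1: Parsed as ((S <-> ~P) | (Q nand ~R)) xor ~Q

~P = ~F = T
S <-> ~P = T <-> T = T
~R = ~T = F
Q nand ~R = F nand F = T
(S <-> ~P) | (Q nand ~R) = T | T = T
~Q = ~F = T
((S <-> ~P) | (Q nand ~R)) xor ~Q = T xor T = F
Hence S1 is false.

S2: Parsed as (Q xor ~S) & ((P -> R) xor S)

~S = ~T = F
Q xor ~S = F xor F = F
P -> R = F -> T = T
(P -> R) xor S = T xor T = F
(Q xor ~S) & ((P -> R) xor S) = F & F = F
Thus S2 is false.

0 of the 2 statements are true (none).

0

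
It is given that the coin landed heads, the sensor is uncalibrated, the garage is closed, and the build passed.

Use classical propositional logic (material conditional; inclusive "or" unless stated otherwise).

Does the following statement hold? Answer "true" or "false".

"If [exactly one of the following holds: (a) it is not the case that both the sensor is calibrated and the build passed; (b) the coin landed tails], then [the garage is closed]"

Let N = "the sensor is calibrated" (False), P = "the build passed" (True), K = "the coin landed heads" (True), R = "the garage is closed" (True).
In symbols: ((N nand P) xor not K) -> R

N nand P = False nand True = True
not K = not True = False
(N nand P) xor not K = True xor False = True
((N nand P) xor not K) -> R = True -> True = True

True.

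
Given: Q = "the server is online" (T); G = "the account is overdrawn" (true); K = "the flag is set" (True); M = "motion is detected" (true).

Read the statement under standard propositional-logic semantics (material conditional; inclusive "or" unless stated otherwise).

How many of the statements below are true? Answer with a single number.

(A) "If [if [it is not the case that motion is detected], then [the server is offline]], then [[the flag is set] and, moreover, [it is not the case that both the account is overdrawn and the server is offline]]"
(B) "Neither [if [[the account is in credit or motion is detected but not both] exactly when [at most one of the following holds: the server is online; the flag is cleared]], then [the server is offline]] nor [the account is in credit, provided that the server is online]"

(A): Formalization: (~M -> ~Q) -> (K & (G nand ~Q))

~M = ~T = F
~Q = ~T = F
~M -> ~Q = F -> F = T
~Q = ~T = F
G nand ~Q = T nand F = T
K & (G nand ~Q) = T & T = T
(~M -> ~Q) -> (K & (G nand ~Q)) = T -> T = T
Hence (A) is true.

(B): This is (((~G xor M) <-> (Q nand ~K)) -> ~Q) nor (Q -> ~G).

~G = ~T = F
~G xor M = F xor T = T
~K = ~T = F
Q nand ~K = T nand F = T
(~G xor M) <-> (Q nand ~K) = T <-> T = T
~Q = ~T = F
((~G xor M) <-> (Q nand ~K)) -> ~Q = T -> F = F
~G = ~T = F
Q -> ~G = T -> F = F
(((~G xor M) <-> (Q nand ~K)) -> ~Q) nor (Q -> ~G) = F nor F = T
Hence (B) is true.

Count: 2.

2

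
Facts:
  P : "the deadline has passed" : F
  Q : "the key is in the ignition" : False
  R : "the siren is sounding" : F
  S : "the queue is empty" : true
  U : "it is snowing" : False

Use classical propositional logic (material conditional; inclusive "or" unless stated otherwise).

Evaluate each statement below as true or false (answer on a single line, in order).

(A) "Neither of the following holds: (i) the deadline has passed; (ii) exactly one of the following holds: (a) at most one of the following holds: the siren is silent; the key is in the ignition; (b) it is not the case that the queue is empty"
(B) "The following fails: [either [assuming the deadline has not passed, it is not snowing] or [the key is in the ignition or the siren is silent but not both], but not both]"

(A): This is P nor ((~R nand Q) xor ~S).

~R = ~F = T
~R nand Q = T nand F = T
~S = ~T = F
(~R nand Q) xor ~S = T xor F = T
P nor ((~R nand Q) xor ~S) = F nor T = F
Hence (A) is false.

(B): Parsed as ~((~P -> ~U) xor (Q xor ~R))

~P = ~F = T
~U = ~F = T
~P -> ~U = T -> T = T
~R = ~F = T
Q xor ~R = F xor T = T
(~P -> ~U) xor (Q xor ~R) = T xor T = F
~((~P -> ~U) xor (Q xor ~R)) = ~F = T
Hence (B) is true.

(A) F; (B) T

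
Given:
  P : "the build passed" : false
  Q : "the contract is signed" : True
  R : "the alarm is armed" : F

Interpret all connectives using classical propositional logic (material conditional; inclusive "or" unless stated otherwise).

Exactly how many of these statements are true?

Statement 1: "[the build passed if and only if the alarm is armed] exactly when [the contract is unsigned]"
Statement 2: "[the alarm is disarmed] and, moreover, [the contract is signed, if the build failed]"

1

Statement 1: This is (P iff R) iff not Q.

P iff R = False iff False = True
not Q = not True = False
(P iff R) iff not Q = True iff False = False
So Statement 1 is false.

Statement 2: This is not R and (not P -> Q).

not R = not False = True
not P = not False = True
not P -> Q = True -> True = True
not R and (not P -> Q) = True and True = True
Hence Statement 2 is true.

Count: 1.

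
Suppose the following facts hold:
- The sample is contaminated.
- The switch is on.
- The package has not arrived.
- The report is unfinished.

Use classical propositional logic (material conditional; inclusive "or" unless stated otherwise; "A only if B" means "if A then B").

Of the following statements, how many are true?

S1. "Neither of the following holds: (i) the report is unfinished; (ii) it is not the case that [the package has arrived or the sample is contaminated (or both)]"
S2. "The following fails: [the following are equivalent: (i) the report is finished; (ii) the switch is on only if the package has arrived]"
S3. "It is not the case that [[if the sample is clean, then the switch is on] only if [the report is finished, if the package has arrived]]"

Let S = "the report is finished" (F), R = "the package has arrived" (F), P = "the sample is contaminated" (T), Q = "the switch is on" (T).

S1: This is ¬S ↓ ¬(R ∨ P).

¬S = ¬F = T
R ∨ P = F ∨ T = T
¬(R ∨ P) = ¬T = F
¬S ↓ ¬(R ∨ P) = T ↓ F = F
So S1 is false.

S2: Formalization: ¬(S ↔ (Q → R))

Q → R = T → F = F
S ↔ (Q → R) = F ↔ F = T
¬(S ↔ (Q → R)) = ¬T = F
Thus S2 is false.

S3: In symbols: ¬((¬P → Q) → (R → S))

¬P = ¬T = F
¬P → Q = F → T = T
R → S = F → F = T
(¬P → Q) → (R → S) = T → T = T
¬((¬P → Q) → (R → S)) = ¬T = F
Thus S3 is false.

True statements: 0 (none).

0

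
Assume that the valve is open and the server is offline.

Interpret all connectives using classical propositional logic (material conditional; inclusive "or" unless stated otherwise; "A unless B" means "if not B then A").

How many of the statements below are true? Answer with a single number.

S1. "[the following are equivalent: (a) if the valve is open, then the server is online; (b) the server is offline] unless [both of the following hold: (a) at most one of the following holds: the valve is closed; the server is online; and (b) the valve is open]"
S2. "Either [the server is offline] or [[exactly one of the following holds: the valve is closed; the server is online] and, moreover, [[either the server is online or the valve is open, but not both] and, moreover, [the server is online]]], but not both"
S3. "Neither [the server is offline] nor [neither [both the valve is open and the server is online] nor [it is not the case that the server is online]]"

2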